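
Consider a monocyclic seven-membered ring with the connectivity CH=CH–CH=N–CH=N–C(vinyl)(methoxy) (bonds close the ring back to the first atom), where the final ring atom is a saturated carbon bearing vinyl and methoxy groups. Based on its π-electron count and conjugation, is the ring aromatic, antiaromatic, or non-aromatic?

Non-aromatic

The C(vinyl)(methoxy) position has four σ bonds — that saturated carbon is sp³ and has no p orbital in the ring π system — so the cyclic conjugation is interrupted.
A ring that is not fully conjugated cannot be aromatic or antiaromatic regardless of its π-electron count.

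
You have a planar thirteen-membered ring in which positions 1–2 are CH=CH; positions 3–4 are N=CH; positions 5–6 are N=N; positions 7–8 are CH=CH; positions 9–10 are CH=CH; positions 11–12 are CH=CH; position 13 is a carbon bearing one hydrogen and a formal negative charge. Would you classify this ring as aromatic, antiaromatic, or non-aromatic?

All ring atoms are sp² and supply a p orbital to the ring (each doubly-bonded ring atom is sp² with one p-orbital electron; each sp² =N– keeps its lone pair in-plane and puts one electron into the π system; the carbanion's lone pair occupies the p orbital); the conjugation is uninterrupted.
Tallying contributions gives 6 × 2 = 12 from the double-bond units + 2 from the CH(-) atom = 14.
Since 14 = 4·3 + 2, the ring meets the 4n+2 criterion.

Aromatic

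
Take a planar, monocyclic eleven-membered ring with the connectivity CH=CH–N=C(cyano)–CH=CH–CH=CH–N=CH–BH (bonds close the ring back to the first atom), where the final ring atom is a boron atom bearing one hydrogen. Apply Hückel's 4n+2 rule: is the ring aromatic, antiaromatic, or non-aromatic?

Aromatic

Check conjugation: every atom in a ring double bond is sp² and brings one electron to the p orbital; each sp² =N– keeps its lone pair in-plane and puts one electron into the π system; the boron has an empty p orbital — every position has a p orbital, so the cyclic π system is continuous.
Adding the contributions, 5 × 2 = 10 from the double-bond units + 0 from the BH atom = 10.
Since 10 = 4·2 + 2, the ring meets the 4n+2 criterion.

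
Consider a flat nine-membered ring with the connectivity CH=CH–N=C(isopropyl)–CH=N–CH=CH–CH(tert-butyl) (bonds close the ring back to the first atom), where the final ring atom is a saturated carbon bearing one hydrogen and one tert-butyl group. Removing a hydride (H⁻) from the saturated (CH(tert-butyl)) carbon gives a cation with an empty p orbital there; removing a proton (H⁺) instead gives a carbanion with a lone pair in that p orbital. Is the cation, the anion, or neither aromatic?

In both ions every ring atom is sp² and contributes a p orbital, so both rings are fully conjugated.
Cation: 4 × 2 + 0 = 8 π electrons → 4(2), antiaromatic.
Anion: 4 × 2 + 2 = 10 π electrons → 4(2)+2, aromatic.

The anion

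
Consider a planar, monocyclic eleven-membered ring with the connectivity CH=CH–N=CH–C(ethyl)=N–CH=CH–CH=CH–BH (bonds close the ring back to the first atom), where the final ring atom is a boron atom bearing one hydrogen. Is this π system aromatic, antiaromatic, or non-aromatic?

Check conjugation: every atom in a ring double bond is sp² and brings one electron to the p orbital; each =N– nitrogen is pyridine-type (lone pair in the sp² plane, one electron in the p orbital); the boron has an empty p orbital — every position has a p orbital, so the cyclic π system is continuous.
Tallying contributions gives 5 × 2 = 10 from the double-bond units + 0 from the BH atom = 10.
Since 10 = 4·2 + 2, the ring meets the 4n+2 criterion.

Aromatic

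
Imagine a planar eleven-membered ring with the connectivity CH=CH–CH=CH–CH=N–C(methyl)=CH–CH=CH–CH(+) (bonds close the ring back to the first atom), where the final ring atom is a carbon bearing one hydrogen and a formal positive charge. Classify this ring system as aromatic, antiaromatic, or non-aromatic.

Aromatic

Every ring atom contributes a p orbital perpendicular to the ring (the double-bond atoms are sp², each contributing one p electron; each sp² =N– keeps its lone pair in-plane and puts one electron into the π system; the carbocation has an empty p orbital), so the π system is cyclic and fully conjugated.
Tallying contributions gives 5 × 2 = 10 from the double-bond units + 0 from the CH(+) atom = 10.
With 10 π electrons (n = 2), the Hückel 4n+2 condition holds.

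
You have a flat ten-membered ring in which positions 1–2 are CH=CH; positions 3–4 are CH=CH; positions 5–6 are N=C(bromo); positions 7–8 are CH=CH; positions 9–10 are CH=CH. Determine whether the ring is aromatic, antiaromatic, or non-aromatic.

Every ring atom contributes a p orbital perpendicular to the ring (the double-bond atoms are sp², each contributing one p electron; each sp² =N– keeps its lone pair in-plane and puts one electron into the π system), so the π system is cyclic and fully conjugated.
Counting π electrons: 5 × 2 = 10 from the 5 double-bond units.
10 = 4(2) + 2, which satisfies Hückel's 4n+2 rule.

Aromatic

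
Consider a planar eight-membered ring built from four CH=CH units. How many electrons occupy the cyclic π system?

Every ring atom contributes a p orbital perpendicular to the ring (the double-bond atoms are sp², each contributing one p electron), so the π system is cyclic and fully conjugated.
π-electron count: 4 × 2 = 8 from the 4 double-bond units.

8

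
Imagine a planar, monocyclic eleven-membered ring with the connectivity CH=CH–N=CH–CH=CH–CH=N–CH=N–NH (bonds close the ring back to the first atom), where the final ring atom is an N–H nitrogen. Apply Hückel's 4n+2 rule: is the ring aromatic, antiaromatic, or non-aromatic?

Antiaromatic

Check conjugation: the double-bond atoms are sp², each contributing one p electron; the doubly-bonded nitrogens are pyridine-type — their lone pairs lie in the ring plane, leaving one electron in the p orbital; the pyrrole-type nitrogen donates its lone pair from the p orbital — every position has a p orbital, so the cyclic π system is continuous.
Counting π electrons: 5 × 2 = 10 from the double-bond units + 2 from the NH atom = 12.
12 = 4(3); a planar, fully conjugated 4n system is antiaromatic.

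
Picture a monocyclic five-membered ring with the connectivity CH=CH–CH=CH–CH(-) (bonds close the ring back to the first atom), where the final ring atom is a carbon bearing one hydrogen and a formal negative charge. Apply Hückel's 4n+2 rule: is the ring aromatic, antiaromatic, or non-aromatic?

Aromatic

Check conjugation: the double-bond atoms are sp², each contributing one p electron; the carbanion's lone pair occupies the p orbital — every position has a p orbital, so the cyclic π system is continuous.
Tallying contributions gives 2 × 2 = 4 from the double-bond units + 2 from the CH(-) atom = 6.
Since 6 = 4·1 + 2, the ring meets the 4n+2 criterion.
(This ring is the cyclopentadienyl anion.)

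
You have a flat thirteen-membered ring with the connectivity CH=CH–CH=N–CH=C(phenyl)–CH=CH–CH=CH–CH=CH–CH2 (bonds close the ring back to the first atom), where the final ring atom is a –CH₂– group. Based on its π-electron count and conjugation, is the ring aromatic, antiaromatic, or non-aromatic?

The CH2 carbon is saturated: the tetrahedral CH₂ carbon is sp³ and has no p orbital in the ring π system. Conjugation is not continuous around the ring.
Without a continuous loop of overlapping p orbitals the Hückel electron count never comes into play.

Non-aromatic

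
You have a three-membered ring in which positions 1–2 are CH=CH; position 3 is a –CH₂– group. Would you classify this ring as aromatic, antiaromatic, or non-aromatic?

The CH2 position has four σ bonds — the tetrahedral CH₂ carbon is sp³ and has no p orbital in the ring π system — so the cyclic conjugation is interrupted.
Broken conjugation rules out both aromaticity and antiaromaticity.

Non-aromatic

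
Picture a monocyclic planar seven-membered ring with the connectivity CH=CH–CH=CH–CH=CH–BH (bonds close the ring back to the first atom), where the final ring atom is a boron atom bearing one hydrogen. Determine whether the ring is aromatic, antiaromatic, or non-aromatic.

Check conjugation: every atom in a ring double bond is sp² and brings one electron to the p orbital; the boron has an empty p orbital — every position has a p orbital, so the cyclic π system is continuous.
Adding the contributions, 3 × 2 = 6 from the double-bond units + 0 from the BH atom = 6.
That gives a 4n+2 count (6, n = 1).

Aromatic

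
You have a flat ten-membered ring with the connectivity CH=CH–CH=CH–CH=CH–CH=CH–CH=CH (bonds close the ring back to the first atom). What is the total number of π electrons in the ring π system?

All ring atoms are sp² and supply a p orbital to the ring (the double-bond atoms are sp², each contributing one p electron); the conjugation is uninterrupted.
Adding the contributions, 5 × 2 = 10 from the 5 double-bond units.

10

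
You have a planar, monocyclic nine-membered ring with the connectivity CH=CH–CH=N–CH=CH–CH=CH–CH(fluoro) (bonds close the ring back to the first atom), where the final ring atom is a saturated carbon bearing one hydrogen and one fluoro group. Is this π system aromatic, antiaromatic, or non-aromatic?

Non-aromatic

The CH(fluoro) carbon is saturated: that saturated carbon is sp³ and has no p orbital in the ring π system. Conjugation is not continuous around the ring.
Hückel's rule only applies to fully conjugated rings, so this one is simply non-aromatic.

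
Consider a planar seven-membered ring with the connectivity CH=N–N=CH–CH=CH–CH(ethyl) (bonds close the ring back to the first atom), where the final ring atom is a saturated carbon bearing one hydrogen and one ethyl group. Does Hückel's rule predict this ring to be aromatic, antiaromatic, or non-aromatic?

At the CH(ethyl) position, that saturated carbon is sp³ and has no p orbital in the ring π system; the ring's p-orbital overlap is broken there.
Without a continuous loop of overlapping p orbitals the Hückel electron count never comes into play.

Non-aromatic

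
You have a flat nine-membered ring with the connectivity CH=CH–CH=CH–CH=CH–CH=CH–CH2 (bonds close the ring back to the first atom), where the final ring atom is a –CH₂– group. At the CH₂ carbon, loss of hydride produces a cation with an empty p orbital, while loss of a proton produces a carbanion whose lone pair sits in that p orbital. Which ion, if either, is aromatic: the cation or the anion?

Once that carbon is sp², every ring atom has a p orbital and both ions are fully conjugated.
Cation: 4 × 2 + 0 = 8 π electrons → 4(2), antiaromatic.
Anion: 4 × 2 + 2 = 10 π electrons → 4(2)+2, aromatic.

The anion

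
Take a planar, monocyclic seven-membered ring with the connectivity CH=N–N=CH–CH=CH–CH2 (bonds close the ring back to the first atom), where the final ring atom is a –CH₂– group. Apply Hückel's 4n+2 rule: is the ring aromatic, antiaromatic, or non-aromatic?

The CH2 carbon is saturated: the tetrahedral CH₂ carbon is sp³ and has no p orbital in the ring π system. Conjugation is not continuous around the ring.
Hückel's rule only applies to fully conjugated rings, so this one is simply non-aromatic.

Non-aromatic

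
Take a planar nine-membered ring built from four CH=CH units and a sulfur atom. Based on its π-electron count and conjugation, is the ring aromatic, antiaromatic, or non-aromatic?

Aromatic

Every ring atom contributes a p orbital perpendicular to the ring (every atom in a ring double bond is sp² and brings one electron to the p orbital; the sulfur donates one lone pair from its p orbital), so the π system is cyclic and fully conjugated.
Counting π electrons: 4 × 2 = 8 from the double-bond units + 2 from the S atom = 10.
That gives a 4n+2 count (10, n = 2).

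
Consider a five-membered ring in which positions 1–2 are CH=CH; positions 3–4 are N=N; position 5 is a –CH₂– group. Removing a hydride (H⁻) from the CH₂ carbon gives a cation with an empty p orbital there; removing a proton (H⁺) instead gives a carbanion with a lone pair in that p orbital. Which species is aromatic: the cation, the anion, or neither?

Both ions have a continuous loop of p orbitals — each ring atom is sp².
Cation: 2 × 2 + 0 = 4 π electrons → 4(1), antiaromatic.
Anion: 2 × 2 + 2 = 6 π electrons → 4(1)+2, aromatic.

The anion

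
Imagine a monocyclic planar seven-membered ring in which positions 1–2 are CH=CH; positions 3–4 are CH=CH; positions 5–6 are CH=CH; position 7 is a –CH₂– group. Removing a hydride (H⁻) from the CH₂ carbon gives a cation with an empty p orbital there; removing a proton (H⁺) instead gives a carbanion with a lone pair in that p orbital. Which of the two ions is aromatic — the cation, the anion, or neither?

The cation

In both ions every ring atom is sp² and contributes a p orbital, so both rings are fully conjugated.
Cation: 3 × 2 + 0 = 6 π electrons → 4(1)+2, aromatic.
Anion: 3 × 2 + 2 = 8 π electrons → 4(2), antiaromatic.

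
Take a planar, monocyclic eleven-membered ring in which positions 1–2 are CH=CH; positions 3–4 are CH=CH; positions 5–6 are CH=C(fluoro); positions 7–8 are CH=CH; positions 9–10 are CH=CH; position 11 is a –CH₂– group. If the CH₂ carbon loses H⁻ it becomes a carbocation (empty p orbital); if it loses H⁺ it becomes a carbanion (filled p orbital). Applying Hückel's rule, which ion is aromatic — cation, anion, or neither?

Once that carbon is sp², every ring atom has a p orbital and both ions are fully conjugated.
Cation: 5 × 2 + 0 = 10 π electrons → 4(2)+2, aromatic.
Anion: 5 × 2 + 2 = 12 π electrons → 4(3), antiaromatic.

The cation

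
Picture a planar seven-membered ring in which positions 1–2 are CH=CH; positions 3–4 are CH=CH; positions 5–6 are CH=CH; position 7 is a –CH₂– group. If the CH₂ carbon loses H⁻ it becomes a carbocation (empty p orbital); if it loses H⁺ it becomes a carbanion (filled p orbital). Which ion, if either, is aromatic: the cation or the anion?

Once that carbon is sp², every ring atom has a p orbital and both ions are fully conjugated.
Cation: 3 × 2 + 0 = 6 π electrons → 4(1)+2, aromatic.
Anion: 3 × 2 + 2 = 8 π electrons → 4(2), antiaromatic.

The cation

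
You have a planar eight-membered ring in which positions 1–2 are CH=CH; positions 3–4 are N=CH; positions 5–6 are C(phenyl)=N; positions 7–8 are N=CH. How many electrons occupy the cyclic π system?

The p orbitals form a continuous loop: each doubly-bonded ring atom is sp² with one p-orbital electron; the doubly-bonded nitrogens are pyridine-type — their lone pairs lie in the ring plane, leaving one electron in the p orbital. The ring is fully conjugated.
Tallying contributions gives 4 × 2 = 8 from the 4 double-bond units.

8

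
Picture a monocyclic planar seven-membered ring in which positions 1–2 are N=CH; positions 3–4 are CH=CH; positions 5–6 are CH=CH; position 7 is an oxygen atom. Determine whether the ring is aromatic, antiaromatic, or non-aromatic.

Antiaromatic

All ring atoms are sp² and supply a p orbital to the ring (the double-bond atoms are sp², each contributing one p electron; each sp² =N– keeps its lone pair in-plane and puts one electron into the π system; the oxygen donates one lone pair from its p orbital); the conjugation is uninterrupted.
Adding the contributions, 3 × 2 = 6 from the double-bond units + 2 from the O atom = 8.
With 8 = 4·2 π electrons, Hückel's rule classifies the planar ring as antiaromatic.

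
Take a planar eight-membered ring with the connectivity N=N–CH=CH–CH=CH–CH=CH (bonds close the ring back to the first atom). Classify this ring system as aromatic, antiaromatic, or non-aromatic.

The p orbitals form a continuous loop: the double-bond atoms are sp², each contributing one p electron; the doubly-bonded nitrogens are pyridine-type — their lone pairs lie in the ring plane, leaving one electron in the p orbital. The ring is fully conjugated.
π-electron count: 4 × 2 = 8 from the 4 double-bond units.
With 8 = 4·2 π electrons, Hückel's rule classifies the planar ring as antiaromatic.

Antiaromatic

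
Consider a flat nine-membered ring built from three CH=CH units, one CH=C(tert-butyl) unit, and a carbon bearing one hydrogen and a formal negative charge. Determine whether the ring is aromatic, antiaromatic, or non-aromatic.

Aromatic

Check conjugation: every atom in a ring double bond is sp² and brings one electron to the p orbital; the carbanion's lone pair occupies the p orbital — every position has a p orbital, so the cyclic π system is continuous.
Counting π electrons: 4 × 2 = 8 from the double-bond units + 2 from the CH(-) atom = 10.
With 10 π electrons (n = 2), the Hückel 4n+2 condition holds.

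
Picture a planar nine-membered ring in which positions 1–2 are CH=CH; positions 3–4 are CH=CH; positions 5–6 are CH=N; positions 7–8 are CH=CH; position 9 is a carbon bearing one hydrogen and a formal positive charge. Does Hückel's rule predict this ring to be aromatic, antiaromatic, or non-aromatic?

Every ring atom contributes a p orbital perpendicular to the ring (each doubly-bonded ring atom is sp² with one p-orbital electron; the doubly-bonded nitrogens are pyridine-type — their lone pairs lie in the ring plane, leaving one electron in the p orbital; the carbocation has an empty p orbital), so the π system is cyclic and fully conjugated.
π-electron count: 4 × 2 = 8 from the double-bond units + 0 from the CH(+) atom = 8.
A 4n π count (8, n = 2) in a planar conjugated ring means antiaromatic.

Antiaromatic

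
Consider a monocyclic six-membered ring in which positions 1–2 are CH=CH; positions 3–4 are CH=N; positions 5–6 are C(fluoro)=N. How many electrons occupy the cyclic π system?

Every ring atom contributes a p orbital perpendicular to the ring (the double-bond atoms are sp², each contributing one p electron; the doubly-bonded nitrogens are pyridine-type — their lone pairs lie in the ring plane, leaving one electron in the p orbital), so the π system is cyclic and fully conjugated.
π-electron count: 3 × 2 = 6 from the 3 double-bond units.

6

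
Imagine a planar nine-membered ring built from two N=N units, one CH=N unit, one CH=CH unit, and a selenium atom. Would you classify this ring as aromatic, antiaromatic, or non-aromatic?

Check conjugation: the double-bond atoms are sp², each contributing one p electron; each sp² =N– keeps its lone pair in-plane and puts one electron into the π system; the selenium donates one lone pair from its p orbital — every position has a p orbital, so the cyclic π system is continuous.
Tallying contributions gives 4 × 2 = 8 from the double-bond units + 2 from the Se atom = 10.
With 10 π electrons (n = 2), the Hückel 4n+2 condition holds.

Aromatic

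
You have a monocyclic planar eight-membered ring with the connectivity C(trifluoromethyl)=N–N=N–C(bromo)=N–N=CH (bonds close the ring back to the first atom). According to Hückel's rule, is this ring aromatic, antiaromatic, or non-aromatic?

Antiaromatic

Every ring atom contributes a p orbital perpendicular to the ring (every atom in a ring double bond is sp² and brings one electron to the p orbital; each sp² =N– keeps its lone pair in-plane and puts one electron into the π system), so the π system is cyclic and fully conjugated.
Adding the contributions, 4 × 2 = 8 from the 4 double-bond units.
8 = 4(2); a planar, fully conjugated 4n system is antiaromatic.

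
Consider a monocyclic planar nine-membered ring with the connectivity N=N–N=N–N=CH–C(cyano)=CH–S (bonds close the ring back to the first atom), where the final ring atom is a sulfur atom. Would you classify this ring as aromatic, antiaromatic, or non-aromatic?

Check conjugation: the double-bond atoms are sp², each contributing one p electron; the doubly-bonded nitrogens are pyridine-type — their lone pairs lie in the ring plane, leaving one electron in the p orbital; the sulfur donates one lone pair from its p orbital — every position has a p orbital, so the cyclic π system is continuous.
Counting π electrons: 4 × 2 = 8 from the double-bond units + 2 from the S atom = 10.
That gives a 4n+2 count (10, n = 2).

Aromatic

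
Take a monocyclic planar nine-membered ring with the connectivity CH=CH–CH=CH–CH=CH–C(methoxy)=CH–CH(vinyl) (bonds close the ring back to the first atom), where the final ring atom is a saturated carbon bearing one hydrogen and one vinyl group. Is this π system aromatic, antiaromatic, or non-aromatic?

Non-aromatic

The CH(vinyl) position has four σ bonds — that saturated carbon is sp³ and has no p orbital in the ring π system — so the cyclic conjugation is interrupted.
Hückel's rule only applies to fully conjugated rings, so this one is simply non-aromatic.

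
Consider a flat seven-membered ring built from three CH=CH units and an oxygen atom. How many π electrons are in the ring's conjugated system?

Every ring atom contributes a p orbital perpendicular to the ring (the double-bond atoms are sp², each contributing one p electron; the oxygen donates one lone pair from its p orbital), so the π system is cyclic and fully conjugated.
Counting π electrons: 3 × 2 = 6 from the double-bond units + 2 from the O atom = 8.

8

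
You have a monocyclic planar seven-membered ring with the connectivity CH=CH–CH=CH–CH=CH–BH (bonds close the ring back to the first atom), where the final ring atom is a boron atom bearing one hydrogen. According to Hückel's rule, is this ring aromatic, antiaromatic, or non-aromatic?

Aromatic

Check conjugation: the double-bond atoms are sp², each contributing one p electron; the boron has an empty p orbital — every position has a p orbital, so the cyclic π system is continuous.
Adding the contributions, 3 × 2 = 6 from the double-bond units + 0 from the BH atom = 6.
6 = 4(1) + 2, which satisfies Hückel's 4n+2 rule.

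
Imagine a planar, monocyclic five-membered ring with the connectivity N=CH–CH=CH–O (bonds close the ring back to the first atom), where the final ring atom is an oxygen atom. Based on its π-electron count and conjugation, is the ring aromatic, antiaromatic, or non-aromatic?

Aromatic

The p orbitals form a continuous loop: the double-bond atoms are sp², each contributing one p electron; the doubly-bonded nitrogens are pyridine-type — their lone pairs lie in the ring plane, leaving one electron in the p orbital; the oxygen donates one lone pair from its p orbital. The ring is fully conjugated.
π-electron count: 2 × 2 = 4 from the double-bond units + 2 from the O atom = 6.
Since 6 = 4·1 + 2, the ring meets the 4n+2 criterion.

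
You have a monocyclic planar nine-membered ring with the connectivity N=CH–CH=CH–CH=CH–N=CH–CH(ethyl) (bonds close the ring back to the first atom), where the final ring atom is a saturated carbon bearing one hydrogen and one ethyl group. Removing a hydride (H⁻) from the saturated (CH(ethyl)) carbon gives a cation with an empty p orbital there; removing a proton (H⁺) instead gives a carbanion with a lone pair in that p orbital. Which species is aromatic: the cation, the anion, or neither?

Both ions have a continuous loop of p orbitals — each ring atom is sp².
Cation: 4 × 2 + 0 = 8 π electrons → 4(2), antiaromatic.
Anion: 4 × 2 + 2 = 10 π electrons → 4(2)+2, aromatic.

The anion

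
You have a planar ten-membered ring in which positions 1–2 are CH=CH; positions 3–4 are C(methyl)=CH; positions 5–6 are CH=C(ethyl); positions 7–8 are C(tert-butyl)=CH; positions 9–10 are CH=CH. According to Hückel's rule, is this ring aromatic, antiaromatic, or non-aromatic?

Aromatic

Check conjugation: the double-bond atoms are sp², each contributing one p electron — every position has a p orbital, so the cyclic π system is continuous.
Tallying contributions gives 5 × 2 = 10 from the 5 double-bond units.
10 = 4(2) + 2, which satisfies Hückel's 4n+2 rule.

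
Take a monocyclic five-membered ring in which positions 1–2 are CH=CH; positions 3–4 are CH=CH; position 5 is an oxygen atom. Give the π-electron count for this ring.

6

Every ring atom contributes a p orbital perpendicular to the ring (the double-bond atoms are sp², each contributing one p electron; the oxygen donates one lone pair from its p orbital), so the π system is cyclic and fully conjugated.
Adding the contributions, 2 × 2 = 4 from the double-bond units + 2 from the O atom = 6.
This is furan.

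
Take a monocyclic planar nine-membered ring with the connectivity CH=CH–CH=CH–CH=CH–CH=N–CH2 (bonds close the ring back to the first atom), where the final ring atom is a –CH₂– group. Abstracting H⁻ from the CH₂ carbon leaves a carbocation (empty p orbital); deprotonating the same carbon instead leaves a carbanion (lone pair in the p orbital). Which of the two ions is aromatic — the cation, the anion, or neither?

Both ions have a continuous loop of p orbitals — each ring atom is sp².
Cation: 4 × 2 + 0 = 8 π electrons → 4(2), antiaromatic.
Anion: 4 × 2 + 2 = 10 π electrons → 4(2)+2, aromatic.

The anion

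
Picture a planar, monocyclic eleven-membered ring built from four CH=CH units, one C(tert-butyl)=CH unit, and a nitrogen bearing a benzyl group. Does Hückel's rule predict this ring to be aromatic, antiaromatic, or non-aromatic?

The p orbitals form a continuous loop: the double-bond atoms are sp², each contributing one p electron; the pyrrole-type nitrogen donates its lone pair from the p orbital. The ring is fully conjugated.
Adding the contributions, 5 × 2 = 10 from the double-bond units + 2 from the N(benzyl) atom = 12.
12 = 4(3); a planar, fully conjugated 4n system is antiaromatic.

Antiaromatic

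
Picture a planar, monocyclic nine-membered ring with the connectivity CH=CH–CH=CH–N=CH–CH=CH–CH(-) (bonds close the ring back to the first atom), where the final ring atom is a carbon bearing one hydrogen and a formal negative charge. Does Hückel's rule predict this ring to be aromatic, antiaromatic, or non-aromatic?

Every ring atom contributes a p orbital perpendicular to the ring (the double-bond atoms are sp², each contributing one p electron; the doubly-bonded nitrogens are pyridine-type — their lone pairs lie in the ring plane, leaving one electron in the p orbital; the carbanion's lone pair occupies the p orbital), so the π system is cyclic and fully conjugated.
Adding the contributions, 4 × 2 = 8 from the double-bond units + 2 from the CH(-) atom = 10.
10 = 4(2) + 2, which satisfies Hückel's 4n+2 rule.

Aromatic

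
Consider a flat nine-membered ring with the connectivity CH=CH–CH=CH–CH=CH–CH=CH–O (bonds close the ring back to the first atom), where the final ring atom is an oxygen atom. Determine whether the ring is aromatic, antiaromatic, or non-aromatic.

Aromatic

All ring atoms are sp² and supply a p orbital to the ring (each doubly-bonded ring atom is sp² with one p-orbital electron; the oxygen donates one lone pair from its p orbital); the conjugation is uninterrupted.
Counting π electrons: 4 × 2 = 8 from the double-bond units + 2 from the O atom = 10.
Since 10 = 4·2 + 2, the ring meets the 4n+2 criterion.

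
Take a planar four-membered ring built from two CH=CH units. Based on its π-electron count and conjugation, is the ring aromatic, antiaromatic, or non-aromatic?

Antiaromatic

All ring atoms are sp² and supply a p orbital to the ring (every atom in a ring double bond is sp² and brings one electron to the p orbital); the conjugation is uninterrupted.
Tallying contributions gives 2 × 2 = 4 from the 2 double-bond units.
With 4 = 4·1 π electrons, Hückel's rule classifies the planar ring as antiaromatic.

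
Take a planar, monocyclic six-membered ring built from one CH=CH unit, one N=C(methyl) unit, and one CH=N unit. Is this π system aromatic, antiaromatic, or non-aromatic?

Every ring atom contributes a p orbital perpendicular to the ring (the double-bond atoms are sp², each contributing one p electron; each sp² =N– keeps its lone pair in-plane and puts one electron into the π system), so the π system is cyclic and fully conjugated.
Counting π electrons: 3 × 2 = 6 from the 3 double-bond units.
Since 6 = 4·1 + 2, the ring meets the 4n+2 criterion.

Aromatic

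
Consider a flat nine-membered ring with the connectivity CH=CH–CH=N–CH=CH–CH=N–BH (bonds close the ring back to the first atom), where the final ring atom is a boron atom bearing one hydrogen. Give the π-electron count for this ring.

8

All ring atoms are sp² and supply a p orbital to the ring (the double-bond atoms are sp², each contributing one p electron; the doubly-bonded nitrogens are pyridine-type — their lone pairs lie in the ring plane, leaving one electron in the p orbital; the boron has an empty p orbital); the conjugation is uninterrupted.
Adding the contributions, 4 × 2 = 8 from the double-bond units + 0 from the BH atom = 8.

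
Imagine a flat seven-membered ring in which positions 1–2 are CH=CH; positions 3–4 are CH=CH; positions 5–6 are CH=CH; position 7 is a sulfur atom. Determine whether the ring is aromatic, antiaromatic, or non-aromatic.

Antiaromatic

All ring atoms are sp² and supply a p orbital to the ring (the double-bond atoms are sp², each contributing one p electron; the sulfur donates one lone pair from its p orbital); the conjugation is uninterrupted.
Counting π electrons: 3 × 2 = 6 from the double-bond units + 2 from the S atom = 8.
With 8 = 4·2 π electrons, Hückel's rule classifies the planar ring as antiaromatic.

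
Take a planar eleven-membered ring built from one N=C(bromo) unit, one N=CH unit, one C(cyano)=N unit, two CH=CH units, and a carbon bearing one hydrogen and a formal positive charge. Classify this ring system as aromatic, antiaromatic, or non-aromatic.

Aromatic

Every ring atom contributes a p orbital perpendicular to the ring (the double-bond atoms are sp², each contributing one p electron; each =N– nitrogen is pyridine-type (lone pair in the sp² plane, one electron in the p orbital); the carbocation has an empty p orbital), so the π system is cyclic and fully conjugated.
Counting π electrons: 5 × 2 = 10 from the double-bond units + 0 from the CH(+) atom = 10.
With 10 π electrons (n = 2), the Hückel 4n+2 condition holds.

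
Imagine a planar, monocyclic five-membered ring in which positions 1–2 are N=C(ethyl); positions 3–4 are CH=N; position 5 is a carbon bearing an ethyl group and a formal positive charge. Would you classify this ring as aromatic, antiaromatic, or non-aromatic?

The p orbitals form a continuous loop: the double-bond atoms are sp², each contributing one p electron; the doubly-bonded nitrogens are pyridine-type — their lone pairs lie in the ring plane, leaving one electron in the p orbital; the carbocation has an empty p orbital. The ring is fully conjugated.
π-electron count: 2 × 2 = 4 from the double-bond units + 0 from the C(ethyl)(+) atom = 4.
With 4 = 4·1 π electrons, Hückel's rule classifies the planar ring as antiaromatic.

Antiaromatic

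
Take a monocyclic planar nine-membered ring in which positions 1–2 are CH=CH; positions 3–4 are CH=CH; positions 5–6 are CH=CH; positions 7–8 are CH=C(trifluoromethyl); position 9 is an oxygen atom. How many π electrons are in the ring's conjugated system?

All ring atoms are sp² and supply a p orbital to the ring (the double-bond atoms are sp², each contributing one p electron; the oxygen donates one lone pair from its p orbital); the conjugation is uninterrupted.
π-electron count: 4 × 2 = 8 from the double-bond units + 2 from the O atom = 10.

10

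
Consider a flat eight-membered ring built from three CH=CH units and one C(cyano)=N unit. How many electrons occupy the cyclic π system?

Every ring atom contributes a p orbital perpendicular to the ring (every atom in a ring double bond is sp² and brings one electron to the p orbital; the doubly-bonded nitrogens are pyridine-type — their lone pairs lie in the ring plane, leaving one electron in the p orbital), so the π system is cyclic and fully conjugated.
π-electron count: 4 × 2 = 8 from the 4 double-bond units.

8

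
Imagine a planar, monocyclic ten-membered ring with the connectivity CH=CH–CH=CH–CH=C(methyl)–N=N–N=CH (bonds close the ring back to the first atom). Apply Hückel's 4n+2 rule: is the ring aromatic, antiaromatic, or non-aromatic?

Aromatic

Check conjugation: every atom in a ring double bond is sp² and brings one electron to the p orbital; each =N– nitrogen is pyridine-type (lone pair in the sp² plane, one electron in the p orbital) — every position has a p orbital, so the cyclic π system is continuous.
π-electron count: 5 × 2 = 10 from the 5 double-bond units.
Since 10 = 4·2 + 2, the ring meets the 4n+2 criterion.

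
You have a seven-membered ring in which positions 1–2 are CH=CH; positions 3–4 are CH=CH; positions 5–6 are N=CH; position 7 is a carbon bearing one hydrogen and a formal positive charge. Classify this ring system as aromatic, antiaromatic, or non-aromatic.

Every ring atom contributes a p orbital perpendicular to the ring (every atom in a ring double bond is sp² and brings one electron to the p orbital; the doubly-bonded nitrogens are pyridine-type — their lone pairs lie in the ring plane, leaving one electron in the p orbital; the carbocation has an empty p orbital), so the π system is cyclic and fully conjugated.
π-electron count: 3 × 2 = 6 from the double-bond units + 0 from the CH(+) atom = 6.
Since 6 = 4·1 + 2, the ring meets the 4n+2 criterion.

Aromatic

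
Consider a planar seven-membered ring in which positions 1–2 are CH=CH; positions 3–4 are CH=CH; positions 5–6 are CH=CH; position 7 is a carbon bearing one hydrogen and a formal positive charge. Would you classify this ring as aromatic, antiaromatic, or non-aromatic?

Aromatic

Every ring atom contributes a p orbital perpendicular to the ring (the double-bond atoms are sp², each contributing one p electron; the carbocation has an empty p orbital), so the π system is cyclic and fully conjugated.
Adding the contributions, 3 × 2 = 6 from the double-bond units + 0 from the CH(+) atom = 6.
Since 6 = 4·1 + 2, the ring meets the 4n+2 criterion.
(The species described is the tropylium cation.)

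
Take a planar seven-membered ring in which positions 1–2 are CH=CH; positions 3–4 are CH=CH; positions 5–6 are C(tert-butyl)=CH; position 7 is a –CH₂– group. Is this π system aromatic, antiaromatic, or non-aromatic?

Non-aromatic

The CH2 position has four σ bonds — the tetrahedral CH₂ carbon is sp³ and has no p orbital in the ring π system — so the cyclic conjugation is interrupted.
Broken conjugation rules out both aromaticity and antiaromaticity.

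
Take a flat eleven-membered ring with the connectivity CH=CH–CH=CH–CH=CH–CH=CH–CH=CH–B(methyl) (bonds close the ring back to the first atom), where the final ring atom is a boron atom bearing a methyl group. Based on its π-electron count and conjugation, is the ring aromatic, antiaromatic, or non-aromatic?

Check conjugation: each doubly-bonded ring atom is sp² with one p-orbital electron; the boron has an empty p orbital — every position has a p orbital, so the cyclic π system is continuous.
Adding the contributions, 5 × 2 = 10 from the double-bond units + 0 from the B(methyl) atom = 10.
Since 10 = 4·2 + 2, the ring meets the 4n+2 criterion.

Aromatic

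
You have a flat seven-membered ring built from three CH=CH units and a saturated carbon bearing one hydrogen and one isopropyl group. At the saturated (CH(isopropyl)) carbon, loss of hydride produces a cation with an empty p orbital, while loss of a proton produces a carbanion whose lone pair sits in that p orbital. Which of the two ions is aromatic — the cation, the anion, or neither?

In either ion the ring is fully conjugated: every atom, including the new sp² carbon, supplies a p orbital.
Cation: 3 × 2 + 0 = 6 π electrons → 4(1)+2, aromatic.
Anion: 3 × 2 + 2 = 8 π electrons → 4(2), antiaromatic.

The cation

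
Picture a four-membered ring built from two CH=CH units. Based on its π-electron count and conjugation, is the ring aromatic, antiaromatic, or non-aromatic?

Antiaromatic

Every ring atom contributes a p orbital perpendicular to the ring (the double-bond atoms are sp², each contributing one p electron), so the π system is cyclic and fully conjugated.
π-electron count: 2 × 2 = 4 from the 2 double-bond units.
4 is a 4n count (n = 1), so the planar conjugated ring is antiaromatic.
This is cyclobutadiene.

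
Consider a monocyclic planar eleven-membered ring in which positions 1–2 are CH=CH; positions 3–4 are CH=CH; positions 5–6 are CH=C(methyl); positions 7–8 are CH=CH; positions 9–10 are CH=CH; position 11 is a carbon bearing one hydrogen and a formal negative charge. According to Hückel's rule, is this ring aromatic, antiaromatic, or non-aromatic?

All ring atoms are sp² and supply a p orbital to the ring (the double-bond atoms are sp², each contributing one p electron; the carbanion's lone pair occupies the p orbital); the conjugation is uninterrupted.
π-electron count: 5 × 2 = 10 from the double-bond units + 2 from the CH(-) atom = 12.
12 is a 4n count (n = 3), so the planar conjugated ring is antiaromatic.

Antiaromatic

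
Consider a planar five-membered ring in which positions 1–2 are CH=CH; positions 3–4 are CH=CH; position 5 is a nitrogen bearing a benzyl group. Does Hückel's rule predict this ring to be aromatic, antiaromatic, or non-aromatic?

The p orbitals form a continuous loop: each doubly-bonded ring atom is sp² with one p-orbital electron; the pyrrole-type nitrogen donates its lone pair from the p orbital. The ring is fully conjugated.
Tallying contributions gives 2 × 2 = 4 from the double-bond units + 2 from the N(benzyl) atom = 6.
With 6 π electrons (n = 1), the Hückel 4n+2 condition holds.

Aromatic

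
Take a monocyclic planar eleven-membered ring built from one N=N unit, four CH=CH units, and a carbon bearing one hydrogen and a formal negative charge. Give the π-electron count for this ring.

Check conjugation: each doubly-bonded ring atom is sp² with one p-orbital electron; each =N– nitrogen is pyridine-type (lone pair in the sp² plane, one electron in the p orbital); the carbanion's lone pair occupies the p orbital — every position has a p orbital, so the cyclic π system is continuous.
Counting π electrons: 5 × 2 = 10 from the double-bond units + 2 from the CH(-) atom = 12.

12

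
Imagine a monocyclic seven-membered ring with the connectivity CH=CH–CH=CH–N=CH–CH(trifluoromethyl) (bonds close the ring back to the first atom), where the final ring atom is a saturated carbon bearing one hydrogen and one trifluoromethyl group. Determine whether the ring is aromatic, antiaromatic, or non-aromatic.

The CH(trifluoromethyl) carbon is saturated: that saturated carbon is sp³ and has no p orbital in the ring π system. Conjugation is not continuous around the ring.
Hückel's rule only applies to fully conjugated rings, so this one is simply non-aromatic.

Non-aromatic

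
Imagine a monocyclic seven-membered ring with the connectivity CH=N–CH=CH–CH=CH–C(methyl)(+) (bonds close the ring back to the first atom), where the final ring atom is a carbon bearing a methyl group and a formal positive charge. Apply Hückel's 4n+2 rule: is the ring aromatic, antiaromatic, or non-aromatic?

Aromatic

Check conjugation: every atom in a ring double bond is sp² and brings one electron to the p orbital; each =N– nitrogen is pyridine-type (lone pair in the sp² plane, one electron in the p orbital); the carbocation has an empty p orbital — every position has a p orbital, so the cyclic π system is continuous.
Adding the contributions, 3 × 2 = 6 from the double-bond units + 0 from the C(methyl)(+) atom = 6.
With 6 π electrons (n = 1), the Hückel 4n+2 condition holds.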